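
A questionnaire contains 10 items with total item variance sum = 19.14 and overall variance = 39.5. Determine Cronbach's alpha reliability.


alpha = (k/(k-1)) * (1 - sum(si^2)/s_total^2)
= (10/9) * (1 - 19.14/39.5)
alpha = 0.5727

0.5727


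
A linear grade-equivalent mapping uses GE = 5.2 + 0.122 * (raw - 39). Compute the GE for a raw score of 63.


raw - median = 63 - 39 = 24
slope * diff = 0.122 * 24 = 2.928
GE = 5.2 + 2.928
GE = 8.128

8.128


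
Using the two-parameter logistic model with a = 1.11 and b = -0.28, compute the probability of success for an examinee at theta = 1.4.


a*(theta - b) = 1.11 * (1.4 - -0.28) = 1.8648
exp(-1.8648) = 0.1549
P = 1 / (1 + 0.1549)
P = 0.8659

0.8659


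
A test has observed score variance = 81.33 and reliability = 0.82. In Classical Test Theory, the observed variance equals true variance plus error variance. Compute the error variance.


var_true = rxx * var_obs = 0.82 * 81.33 = 66.6906
var_error = var_obs - var_true
var_error = 81.33 - 66.6906
var_error = 14.6394

14.6394


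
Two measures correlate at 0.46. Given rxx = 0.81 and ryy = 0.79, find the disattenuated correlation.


r_corrected = rxy / sqrt(rxx * ryy)
= 0.46 / sqrt(0.81 * 0.79)
= 0.46 / sqrt(0.6399)
= 0.46 / 0.799937
r_corrected = 0.575

0.575


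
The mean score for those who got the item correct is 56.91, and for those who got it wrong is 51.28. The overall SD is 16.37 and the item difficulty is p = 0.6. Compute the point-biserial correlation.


q = 1 - p = 0.4
rpb = ((M1 - M0) / SD) * sqrt(p * q)
rpb = ((56.91 - 51.28) / 16.37) * sqrt(0.6 * 0.4)
rpb = 0.1685

0.1685


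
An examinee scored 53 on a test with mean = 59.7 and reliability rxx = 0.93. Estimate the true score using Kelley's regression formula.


T_est = rxx * X + (1 - rxx) * mean
T_est = 0.93 * 53 + 0.07 * 59.7
T_est = 49.29 + 4.179
T_est = 53.469

53.469


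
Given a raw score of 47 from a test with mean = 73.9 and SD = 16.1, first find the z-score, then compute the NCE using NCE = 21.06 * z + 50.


z = (X - mean) / SD = (47 - 73.9) / 16.1
z = -26.9 / 16.1
z = -1.6708
NCE = NCE = 21.06z + 50
Carry z at full precision (z = -26.9 / 16.1) into the conversion:
NCE = 21.06 * (-26.9 / 16.1) + 50 = -566.514 / 16.1 + 50
NCE = -35.1872 + 50
NCE = 14.8128

14.8128


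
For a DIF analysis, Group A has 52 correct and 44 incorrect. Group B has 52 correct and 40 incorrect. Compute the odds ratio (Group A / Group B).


Odds_A = 52/44 = 1.1818
Odds_B = 52/40 = 1.3
OR = Odds_A / Odds_B = 1.1818 / 1.3
Exactly, OR = (52 * 40) / (44 * 52) = 2080 / 2288
OR = 0.9091

0.9091


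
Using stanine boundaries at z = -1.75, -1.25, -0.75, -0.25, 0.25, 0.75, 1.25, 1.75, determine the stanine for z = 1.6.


Stanine boundaries: [-1.75, -1.25, -0.75, -0.25, 0.25, 0.75, 1.25, 1.75]
z = 1.6
Check each boundary:
  z >= -1.75 -> could be stanine 2
  z >= -1.25 -> could be stanine 3
  z >= -0.75 -> could be stanine 4
  z >= -0.25 -> could be stanine 5
  z >= 0.25 -> could be stanine 6
  z >= 0.75 -> could be stanine 7
  z >= 1.25 -> could be stanine 8
  z < 1.75
Highest qualifying boundary gives stanine = 8

8


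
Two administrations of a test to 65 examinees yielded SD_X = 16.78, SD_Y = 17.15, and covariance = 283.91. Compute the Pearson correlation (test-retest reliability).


r = cov(X,Y) / (SD_X * SD_Y)
r = 283.91 / (16.78 * 17.15)
r = 283.91 / 287.777
r = 0.9866

0.9866


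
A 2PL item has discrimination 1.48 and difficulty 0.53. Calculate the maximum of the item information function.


For 2PL, max info at theta = b = 0.53
I_max = a^2 / 4 = 1.48^2 / 4
= 2.1904 / 4
I_max = 0.5476

0.5476


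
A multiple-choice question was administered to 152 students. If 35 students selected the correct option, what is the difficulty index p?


Item difficulty p = number correct / total examinees
p = 35 / 152
p = 0.2303

0.2303


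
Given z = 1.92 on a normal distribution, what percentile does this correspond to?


CDF(z) = 0.5 * (1 + erf(z/sqrt(2)))
erf(1.3576) = 0.9451
CDF = 0.9726
Percentile rank = 0.9726 * 100 = 97.26

97.26


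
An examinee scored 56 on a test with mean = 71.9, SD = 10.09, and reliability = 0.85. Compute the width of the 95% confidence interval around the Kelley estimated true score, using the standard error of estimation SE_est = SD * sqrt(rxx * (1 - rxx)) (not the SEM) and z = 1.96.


True score estimate = 0.85*56 + 0.15*71.9 = 58.385
SE_est = SD * sqrt(rxx * (1 - rxx)) = 10.09 * sqrt(0.85 * 0.15) = 10.09 * sqrt(0.1275) = 3.602851
CI = T_est +/- z * SE_est, so width = 2 * z * SE_est = 2 * 1.96 * 3.602851
Width = 14.1232

14.1232


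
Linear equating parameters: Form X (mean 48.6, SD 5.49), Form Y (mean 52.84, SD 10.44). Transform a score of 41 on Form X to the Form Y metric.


slope = SD_Y / SD_X = 10.44 / 5.49 ~ 1.9016
intercept = mean_Y - slope * mean_X = 52.84 - (10.44 / 5.49) * 48.6 ~ -39.5797
Y = slope * X + intercept. To avoid rounding drift from the rounded slope/intercept, evaluate the equivalent form Y = mean_Y + SD_Y * (X - mean_X) / SD_X at full precision:
Y = 52.84 + 10.44 * (41 - 48.6) / 5.49
Y = 52.84 - 10.44 * 7.6 / 5.49
Y = 52.84 - 79.344 / 5.49
Y = 52.84 - 14.4525
Y = 38.3875

38.3875


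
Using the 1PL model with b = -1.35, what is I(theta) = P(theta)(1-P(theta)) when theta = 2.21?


P = 1/(1+exp(-(2.21--1.35))) = 0.9723
I = P*(1-P) = 0.9723 * 0.0277
I = 0.0269

0.0269


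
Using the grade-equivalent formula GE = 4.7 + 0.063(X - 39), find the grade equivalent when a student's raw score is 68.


raw - median = 68 - 39 = 29
slope * diff = 0.063 * 29 = 1.827
GE = 4.7 + 1.827
GE = 6.527

6.527


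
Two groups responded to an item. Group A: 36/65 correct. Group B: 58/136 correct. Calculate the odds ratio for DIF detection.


Odds_A = 36/29 = 1.2414
Odds_B = 58/78 = 0.7436
OR = Odds_A / Odds_B = 1.2414 / 0.7436
Exactly, OR = (36 * 78) / (29 * 58) = 2808 / 1682
OR = 1.6694

1.6694


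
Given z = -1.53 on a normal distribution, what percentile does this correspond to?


CDF(z) = 0.5 * (1 + erf(z/sqrt(2)))
erf(-1.0819) = -0.874
CDF = 0.063
Percentile rank = 0.063 * 100 = 6.3

6.3


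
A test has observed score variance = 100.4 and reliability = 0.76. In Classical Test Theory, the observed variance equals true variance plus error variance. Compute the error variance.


var_true = rxx * var_obs = 0.76 * 100.4 = 76.304
var_error = var_obs - var_true
var_error = 100.4 - 76.304
var_error = 24.096

24.096


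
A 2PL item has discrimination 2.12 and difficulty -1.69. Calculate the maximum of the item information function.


For 2PL, max info at theta = b = -1.69
I_max = a^2 / 4 = 2.12^2 / 4
= 4.4944 / 4
I_max = 1.1236

1.1236


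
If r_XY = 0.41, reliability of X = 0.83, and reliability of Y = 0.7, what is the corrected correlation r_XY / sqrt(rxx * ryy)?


r_corrected = rxy / sqrt(rxx * ryy)
= 0.41 / sqrt(0.83 * 0.7)
= 0.41 / sqrt(0.581)
= 0.41 / 0.762234
r_corrected = 0.5379

0.5379


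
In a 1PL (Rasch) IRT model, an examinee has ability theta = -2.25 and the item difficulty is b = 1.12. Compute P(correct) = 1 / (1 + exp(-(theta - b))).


theta - b = -2.25 - 1.12 = -3.37
exp(-(theta - b)) = exp(3.37) = 29.0785
P = 1 / (1 + 29.0785)
P = 0.0332

0.0332


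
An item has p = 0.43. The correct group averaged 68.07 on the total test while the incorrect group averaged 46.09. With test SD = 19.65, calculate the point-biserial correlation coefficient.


q = 1 - p = 0.57
rpb = ((M1 - M0) / SD) * sqrt(p * q)
rpb = ((68.07 - 46.09) / 19.65) * sqrt(0.43 * 0.57)
rpb = 0.5538

0.5538


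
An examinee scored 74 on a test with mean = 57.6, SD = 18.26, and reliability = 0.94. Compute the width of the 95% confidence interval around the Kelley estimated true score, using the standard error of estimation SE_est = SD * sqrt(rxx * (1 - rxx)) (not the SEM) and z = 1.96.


True score estimate = 0.94*74 + 0.06*57.6 = 73.016
SE_est = SD * sqrt(rxx * (1 - rxx)) = 18.26 * sqrt(0.94 * 0.06) = 18.26 * sqrt(0.0564) = 4.33651
CI = T_est +/- z * SE_est, so width = 2 * z * SE_est = 2 * 1.96 * 4.33651
Width = 16.9991

16.9991


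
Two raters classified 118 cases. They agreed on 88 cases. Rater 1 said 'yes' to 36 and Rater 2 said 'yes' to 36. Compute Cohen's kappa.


P_o = 88/118 = 0.745763
P_e = (36*36 + 82*82) / 13924 = 0.575984
kappa = (P_o - P_e) / (1 - P_e)
kappa = (0.745763 - 0.575984) / (1 - 0.575984)
kappa = 0.4004

0.4004


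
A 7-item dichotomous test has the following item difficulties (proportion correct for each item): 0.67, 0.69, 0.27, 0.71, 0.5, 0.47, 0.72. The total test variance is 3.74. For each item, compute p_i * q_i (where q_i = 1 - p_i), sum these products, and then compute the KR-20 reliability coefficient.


For each item, compute p_i * q_i:
  Item 1: 0.67 * 0.33 = 0.2211
  Item 2: 0.69 * 0.31 = 0.2139
  Item 3: 0.27 * 0.73 = 0.1971
  Item 4: 0.71 * 0.29 = 0.2059
  Item 5: 0.5 * 0.5 = 0.25
  Item 6: 0.47 * 0.53 = 0.2491
  Item 7: 0.72 * 0.28 = 0.2016
Sum(p_i * q_i) = 0.2211 + 0.2139 + 0.1971 + 0.2059 + 0.25 + 0.2491 + 0.2016 = 1.5387
KR-20 = (k/(k-1)) * (1 - Sum(p_i*q_i) / Var_total)
= (7/6) * (1 - 1.5387/3.74)
= 1.1667 * 0.5886
KR-20 = 0.6867

0.6867


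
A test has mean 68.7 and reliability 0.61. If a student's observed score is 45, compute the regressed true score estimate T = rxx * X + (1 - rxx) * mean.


T_est = rxx * X + (1 - rxx) * mean
T_est = 0.61 * 45 + 0.39 * 68.7
T_est = 27.45 + 26.793
T_est = 54.243

54.243


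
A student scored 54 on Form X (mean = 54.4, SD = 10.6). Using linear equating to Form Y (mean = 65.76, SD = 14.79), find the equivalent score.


slope = SD_Y / SD_X = 14.79 / 10.6 ~ 1.3953
intercept = mean_Y - slope * mean_X = 65.76 - (14.79 / 10.6) * 54.4 ~ -10.1434
Y = slope * X + intercept. To avoid rounding drift from the rounded slope/intercept, evaluate the equivalent form Y = mean_Y + SD_Y * (X - mean_X) / SD_X at full precision:
Y = 65.76 + 14.79 * (54 - 54.4) / 10.6
Y = 65.76 - 14.79 * 0.4 / 10.6
Y = 65.76 - 5.916 / 10.6
Y = 65.76 - 0.5581
Y = 65.2019

65.2019


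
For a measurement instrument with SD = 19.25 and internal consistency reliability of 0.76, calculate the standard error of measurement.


SEM = SD * sqrt(1 - rxx)
SEM = 19.25 * sqrt(1 - 0.76)
SEM = 19.25 * sqrt(0.24) = 19.25 * 0.489898
SEM = 9.4305

9.4305


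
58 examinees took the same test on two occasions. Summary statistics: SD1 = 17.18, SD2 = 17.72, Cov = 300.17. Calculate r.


r = cov(X,Y) / (SD_X * SD_Y)
r = 300.17 / (17.18 * 17.72)
r = 300.17 / 304.4296
r = 0.986

0.986


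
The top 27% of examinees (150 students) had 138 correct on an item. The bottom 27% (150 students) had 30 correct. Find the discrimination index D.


p_upper = 138/150 = 0.92
p_lower = 30/150 = 0.2
D = 0.92 - 0.2 = 0.72

0.72


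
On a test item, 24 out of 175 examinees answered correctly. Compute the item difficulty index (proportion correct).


Item difficulty p = number correct / total examinees
p = 24 / 175
p = 0.1371

0.1371


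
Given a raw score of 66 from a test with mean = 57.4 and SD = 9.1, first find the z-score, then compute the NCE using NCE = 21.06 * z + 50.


z = (X - mean) / SD = (66 - 57.4) / 9.1
z = 8.6 / 9.1
z = 0.9451
NCE = NCE = 21.06z + 50
Carry z at full precision (z = 8.6 / 9.1) into the conversion:
NCE = 21.06 * (8.6 / 9.1) + 50 = 181.116 / 9.1 + 50
NCE = 19.9029 + 50
NCE = 69.9029

69.9029


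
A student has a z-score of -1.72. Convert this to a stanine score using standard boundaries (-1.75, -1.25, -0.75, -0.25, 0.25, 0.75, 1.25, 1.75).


Stanine boundaries: [-1.75, -1.25, -0.75, -0.25, 0.25, 0.75, 1.25, 1.75]
z = -1.72
Check each boundary:
  z >= -1.75 -> could be stanine 2
  z < -1.25
  z < -0.75
  z < -0.25
  z < 0.25
  z < 0.75
  z < 1.25
  z < 1.75
Highest qualifying boundary gives stanine = 2

2


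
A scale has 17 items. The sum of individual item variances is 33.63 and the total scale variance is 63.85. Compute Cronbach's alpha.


alpha = (k/(k-1)) * (1 - sum(si^2)/s_total^2)
= (17/16) * (1 - 33.63/63.85)
alpha = 0.5029

0.5029


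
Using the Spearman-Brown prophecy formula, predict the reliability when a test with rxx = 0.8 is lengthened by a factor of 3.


r_new = (n * rxx) / (1 + (n-1) * rxx)
r_new = (3 * 0.8) / (1 + 2 * 0.8)
r_new = 2.4 / 2.6
r_new = 0.9231

0.9231


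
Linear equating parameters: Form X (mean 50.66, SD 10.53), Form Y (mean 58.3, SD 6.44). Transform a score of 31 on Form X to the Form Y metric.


slope = SD_Y / SD_X = 6.44 / 10.53 ~ 0.6116
intercept = mean_Y - slope * mean_X = 58.3 - (6.44 / 10.53) * 50.66 ~ 27.3171
Y = slope * X + intercept. To avoid rounding drift from the rounded slope/intercept, evaluate the equivalent form Y = mean_Y + SD_Y * (X - mean_X) / SD_X at full precision:
Y = 58.3 + 6.44 * (31 - 50.66) / 10.53
Y = 58.3 - 6.44 * 19.66 / 10.53
Y = 58.3 - 126.6104 / 10.53
Y = 58.3 - 12.0238
Y = 46.2762

46.2762


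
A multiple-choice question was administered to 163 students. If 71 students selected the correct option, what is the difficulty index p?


Item difficulty p = number correct / total examinees
p = 71 / 163
p = 0.4356

0.4356


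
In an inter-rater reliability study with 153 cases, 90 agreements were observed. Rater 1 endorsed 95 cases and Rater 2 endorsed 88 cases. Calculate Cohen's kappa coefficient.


P_o = 90/153 = 0.588235
P_e = (95*88 + 58*65) / 23409 = 0.518177
kappa = (P_o - P_e) / (1 - P_e)
kappa = (0.588235 - 0.518177) / (1 - 0.518177)
kappa = 0.1454

0.1454


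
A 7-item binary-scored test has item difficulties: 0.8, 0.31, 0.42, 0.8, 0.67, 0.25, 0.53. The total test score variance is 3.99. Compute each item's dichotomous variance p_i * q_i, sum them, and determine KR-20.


For each item, compute p_i * q_i:
  Item 1: 0.8 * 0.2 = 0.16
  Item 2: 0.31 * 0.69 = 0.2139
  Item 3: 0.42 * 0.58 = 0.2436
  Item 4: 0.8 * 0.2 = 0.16
  Item 5: 0.67 * 0.33 = 0.2211
  Item 6: 0.25 * 0.75 = 0.1875
  Item 7: 0.53 * 0.47 = 0.2491
Sum(p_i * q_i) = 0.16 + 0.2139 + 0.2436 + 0.16 + 0.2211 + 0.1875 + 0.2491 = 1.4352
KR-20 = (k/(k-1)) * (1 - Sum(p_i*q_i) / Var_total)
= (7/6) * (1 - 1.4352/3.99)
= 1.1667 * 0.6403
KR-20 = 0.747

0.747


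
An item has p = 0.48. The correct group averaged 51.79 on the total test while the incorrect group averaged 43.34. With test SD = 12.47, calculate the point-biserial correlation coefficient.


q = 1 - p = 0.52
rpb = ((M1 - M0) / SD) * sqrt(p * q)
rpb = ((51.79 - 43.34) / 12.47) * sqrt(0.48 * 0.52)
rpb = 0.3385

0.3385


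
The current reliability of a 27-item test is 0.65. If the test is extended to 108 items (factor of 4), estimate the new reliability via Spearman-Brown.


r_new = (n * rxx) / (1 + (n-1) * rxx)
r_new = (4 * 0.65) / (1 + 3 * 0.65)
r_new = 2.6 / 2.95
r_new = 0.8814

0.8814


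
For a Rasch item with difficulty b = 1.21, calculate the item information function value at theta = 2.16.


P = 1/(1+exp(-(2.16-1.21))) = 0.7211
I = P*(1-P) = 0.7211 * 0.2789
I = 0.2011

0.2011


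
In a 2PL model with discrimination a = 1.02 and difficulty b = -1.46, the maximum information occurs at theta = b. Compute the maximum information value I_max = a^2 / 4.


For 2PL, max info at theta = b = -1.46
I_max = a^2 / 4 = 1.02^2 / 4
= 1.0404 / 4
I_max = 0.2601

0.2601


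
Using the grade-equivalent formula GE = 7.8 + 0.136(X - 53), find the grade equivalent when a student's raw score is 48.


raw - median = 48 - 53 = -5
slope * diff = 0.136 * -5 = -0.68
GE = 7.8 + -0.68
GE = 7.12

7.12


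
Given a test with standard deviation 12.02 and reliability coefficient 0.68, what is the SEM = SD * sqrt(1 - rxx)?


SEM = SD * sqrt(1 - rxx)
SEM = 12.02 * sqrt(1 - 0.68)
SEM = 12.02 * sqrt(0.32) = 12.02 * 0.565685
SEM = 6.7995

6.7995


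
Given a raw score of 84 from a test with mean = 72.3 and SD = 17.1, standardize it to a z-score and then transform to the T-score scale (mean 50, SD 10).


z = (X - mean) / SD = (84 - 72.3) / 17.1
z = 11.7 / 17.1
z = 0.6842
T-score = T = 50 + 10z
Carry z at full precision (z = 11.7 / 17.1) into the conversion:
T-score = 50 + 10 * (11.7 / 17.1) = 50 + 117 / 17.1
T-score = 50 + 6.8421
T-score = 56.8421

56.8421


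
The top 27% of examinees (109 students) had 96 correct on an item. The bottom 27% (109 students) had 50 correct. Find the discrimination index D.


p_upper = 96/109 = 0.8807
p_lower = 50/109 = 0.4587
D = 0.8807 - 0.4587 = 0.422

0.422


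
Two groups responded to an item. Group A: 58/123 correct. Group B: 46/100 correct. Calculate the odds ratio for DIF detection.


Odds_A = 58/65 = 0.8923
Odds_B = 46/54 = 0.8519
OR = Odds_A / Odds_B = 0.8923 / 0.8519
Exactly, OR = (58 * 54) / (65 * 46) = 3132 / 2990
OR = 1.0475

1.0475


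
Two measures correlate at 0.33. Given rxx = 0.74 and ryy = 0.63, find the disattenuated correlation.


r_corrected = rxy / sqrt(rxx * ryy)
= 0.33 / sqrt(0.74 * 0.63)
= 0.33 / sqrt(0.4662)
= 0.33 / 0.682788
r_corrected = 0.4833

0.4833


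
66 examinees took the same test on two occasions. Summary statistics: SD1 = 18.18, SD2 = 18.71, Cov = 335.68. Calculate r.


r = cov(X,Y) / (SD_X * SD_Y)
r = 335.68 / (18.18 * 18.71)
r = 335.68 / 340.1478
r = 0.9869

0.9869


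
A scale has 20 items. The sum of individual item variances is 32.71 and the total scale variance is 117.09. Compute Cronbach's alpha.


alpha = (k/(k-1)) * (1 - sum(si^2)/s_total^2)
= (20/19) * (1 - 32.71/117.09)
alpha = 0.7586

0.7586


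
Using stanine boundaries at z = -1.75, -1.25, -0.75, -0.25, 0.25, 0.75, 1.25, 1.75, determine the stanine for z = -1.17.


Stanine boundaries: [-1.75, -1.25, -0.75, -0.25, 0.25, 0.75, 1.25, 1.75]
z = -1.17
Check each boundary:
  z >= -1.75 -> could be stanine 2
  z >= -1.25 -> could be stanine 3
  z < -0.75
  z < -0.25
  z < 0.25
  z < 0.75
  z < 1.25
  z < 1.75
Highest qualifying boundary gives stanine = 3

3


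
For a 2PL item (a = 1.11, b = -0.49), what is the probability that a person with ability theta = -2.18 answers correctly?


a*(theta - b) = 1.11 * (-2.18 - -0.49) = -1.8759
exp(--1.8759) = 6.5267
P = 1 / (1 + 6.5267)
P = 0.1329

0.1329


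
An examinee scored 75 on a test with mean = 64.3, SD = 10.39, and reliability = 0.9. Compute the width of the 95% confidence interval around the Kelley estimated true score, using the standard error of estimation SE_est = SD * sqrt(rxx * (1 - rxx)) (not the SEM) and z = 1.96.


True score estimate = 0.9*75 + 0.1*64.3 = 73.93
SE_est = SD * sqrt(rxx * (1 - rxx)) = 10.39 * sqrt(0.9 * 0.1) = 10.39 * sqrt(0.09) = 3.117
CI = T_est +/- z * SE_est, so width = 2 * z * SE_est = 2 * 1.96 * 3.117
Width = 12.2186

12.2186


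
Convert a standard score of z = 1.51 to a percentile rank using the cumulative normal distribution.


CDF(z) = 0.5 * (1 + erf(z/sqrt(2)))
erf(1.0677) = 0.869
CDF = 0.9345
Percentile rank = 0.9345 * 100 = 93.45

93.45


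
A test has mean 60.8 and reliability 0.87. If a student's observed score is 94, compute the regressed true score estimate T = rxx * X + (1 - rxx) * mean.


T_est = rxx * X + (1 - rxx) * mean
T_est = 0.87 * 94 + 0.13 * 60.8
T_est = 81.78 + 7.904
T_est = 89.684

89.684


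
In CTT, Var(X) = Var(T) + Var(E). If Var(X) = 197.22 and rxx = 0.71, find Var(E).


var_true = rxx * var_obs = 0.71 * 197.22 = 140.0262
var_error = var_obs - var_true
var_error = 197.22 - 140.0262
var_error = 57.1938

57.1938


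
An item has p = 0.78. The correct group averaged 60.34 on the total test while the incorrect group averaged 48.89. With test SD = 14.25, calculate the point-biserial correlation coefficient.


q = 1 - p = 0.22
rpb = ((M1 - M0) / SD) * sqrt(p * q)
rpb = ((60.34 - 48.89) / 14.25) * sqrt(0.78 * 0.22)
rpb = 0.3329

0.3329


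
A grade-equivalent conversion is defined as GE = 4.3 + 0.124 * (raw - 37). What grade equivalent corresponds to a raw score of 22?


raw - median = 22 - 37 = -15
slope * diff = 0.124 * -15 = -1.86
GE = 4.3 + -1.86
GE = 2.44

2.44


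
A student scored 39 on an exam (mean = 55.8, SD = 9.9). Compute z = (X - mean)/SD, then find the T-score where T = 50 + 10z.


z = (X - mean) / SD = (39 - 55.8) / 9.9
z = -16.8 / 9.9
z = -1.697
T-score = T = 50 + 10z
Carry z at full precision (z = -16.8 / 9.9) into the conversion:
T-score = 50 + 10 * (-16.8 / 9.9) = 50 + -168 / 9.9
T-score = 50 + -16.9697
T-score = 33.0303

33.0303


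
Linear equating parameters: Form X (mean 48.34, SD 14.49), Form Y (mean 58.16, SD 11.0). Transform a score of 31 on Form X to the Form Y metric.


slope = SD_Y / SD_X = 11.0 / 14.49 ~ 0.7591
intercept = mean_Y - slope * mean_X = 58.16 - (11.0 / 14.49) * 48.34 ~ 21.463
Y = slope * X + intercept. To avoid rounding drift from the rounded slope/intercept, evaluate the equivalent form Y = mean_Y + SD_Y * (X - mean_X) / SD_X at full precision:
Y = 58.16 + 11.0 * (31 - 48.34) / 14.49
Y = 58.16 - 11.0 * 17.34 / 14.49
Y = 58.16 - 190.74 / 14.49
Y = 58.16 - 13.1636
Y = 44.9964

44.9964


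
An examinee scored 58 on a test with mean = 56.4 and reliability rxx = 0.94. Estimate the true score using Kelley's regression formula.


T_est = rxx * X + (1 - rxx) * mean
T_est = 0.94 * 58 + 0.06 * 56.4
T_est = 54.52 + 3.384
T_est = 57.904

57.904


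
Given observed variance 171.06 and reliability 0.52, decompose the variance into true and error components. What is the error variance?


var_true = rxx * var_obs = 0.52 * 171.06 = 88.9512
var_error = var_obs - var_true
var_error = 171.06 - 88.9512
var_error = 82.1088

82.1088


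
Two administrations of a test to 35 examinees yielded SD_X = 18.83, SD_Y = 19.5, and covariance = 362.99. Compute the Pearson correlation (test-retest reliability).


r = cov(X,Y) / (SD_X * SD_Y)
r = 362.99 / (18.83 * 19.5)
r = 362.99 / 367.185
r = 0.9886

0.9886


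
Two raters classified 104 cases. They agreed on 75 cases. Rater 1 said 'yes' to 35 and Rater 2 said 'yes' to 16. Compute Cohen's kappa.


P_o = 75/104 = 0.721154
P_e = (35*16 + 69*88) / 10816 = 0.613166
kappa = (P_o - P_e) / (1 - P_e)
kappa = (0.721154 - 0.613166) / (1 - 0.613166)
kappa = 0.2792

0.2792


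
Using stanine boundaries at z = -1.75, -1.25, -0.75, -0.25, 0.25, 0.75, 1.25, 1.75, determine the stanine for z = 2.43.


Stanine boundaries: [-1.75, -1.25, -0.75, -0.25, 0.25, 0.75, 1.25, 1.75]
z = 2.43
Check each boundary:
  z >= -1.75 -> could be stanine 2
  z >= -1.25 -> could be stanine 3
  z >= -0.75 -> could be stanine 4
  z >= -0.25 -> could be stanine 5
  z >= 0.25 -> could be stanine 6
  z >= 0.75 -> could be stanine 7
  z >= 1.25 -> could be stanine 8
  z >= 1.75 -> could be stanine 9
Highest qualifying boundary gives stanine = 9

9


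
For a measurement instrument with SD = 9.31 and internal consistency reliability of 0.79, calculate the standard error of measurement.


SEM = SD * sqrt(1 - rxx)
SEM = 9.31 * sqrt(1 - 0.79)
SEM = 9.31 * sqrt(0.21) = 9.31 * 0.458258
SEM = 4.2664

4.2664


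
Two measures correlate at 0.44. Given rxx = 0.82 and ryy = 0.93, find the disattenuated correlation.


r_corrected = rxy / sqrt(rxx * ryy)
= 0.44 / sqrt(0.82 * 0.93)
= 0.44 / sqrt(0.7626)
= 0.44 / 0.87327
r_corrected = 0.5039

0.5039


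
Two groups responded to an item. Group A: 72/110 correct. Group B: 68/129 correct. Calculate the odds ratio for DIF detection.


Odds_A = 72/38 = 1.8947
Odds_B = 68/61 = 1.1148
OR = Odds_A / Odds_B = 1.8947 / 1.1148
Exactly, OR = (72 * 61) / (38 * 68) = 4392 / 2584
OR = 1.6997

1.6997


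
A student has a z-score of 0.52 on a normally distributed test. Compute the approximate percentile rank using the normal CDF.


CDF(z) = 0.5 * (1 + erf(z/sqrt(2)))
erf(0.3677) = 0.3969
CDF = 0.6985
Percentile rank = 0.6985 * 100 = 69.85

69.85


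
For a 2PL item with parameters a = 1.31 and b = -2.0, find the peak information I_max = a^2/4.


For 2PL, max info at theta = b = -2.0
I_max = a^2 / 4 = 1.31^2 / 4
= 1.7161 / 4
I_max = 0.429

0.429


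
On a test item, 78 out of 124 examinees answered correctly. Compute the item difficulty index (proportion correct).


Item difficulty p = number correct / total examinees
p = 78 / 124
p = 0.629

0.629


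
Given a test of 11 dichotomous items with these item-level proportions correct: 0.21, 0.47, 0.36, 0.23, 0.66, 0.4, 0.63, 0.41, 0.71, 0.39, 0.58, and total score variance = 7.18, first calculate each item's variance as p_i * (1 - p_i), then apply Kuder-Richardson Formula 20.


For each item, compute p_i * q_i:
  Item 1: 0.21 * 0.79 = 0.1659
  Item 2: 0.47 * 0.53 = 0.2491
  Item 3: 0.36 * 0.64 = 0.2304
  Item 4: 0.23 * 0.77 = 0.1771
  Item 5: 0.66 * 0.34 = 0.2244
  Item 6: 0.4 * 0.6 = 0.24
  Item 7: 0.63 * 0.37 = 0.2331
  Item 8: 0.41 * 0.59 = 0.2419
  Item 9: 0.71 * 0.29 = 0.2059
  Item 10: 0.39 * 0.61 = 0.2379
  Item 11: 0.58 * 0.42 = 0.2436
Sum(p_i * q_i) = 0.1659 + 0.2491 + 0.2304 + 0.1771 + 0.2244 + 0.24 + 0.2331 + 0.2419 + 0.2059 + 0.2379 + 0.2436 = 2.4493
KR-20 = (k/(k-1)) * (1 - Sum(p_i*q_i) / Var_total)
= (11/10) * (1 - 2.4493/7.18)
= 1.1 * 0.6589
KR-20 = 0.7248

0.7248


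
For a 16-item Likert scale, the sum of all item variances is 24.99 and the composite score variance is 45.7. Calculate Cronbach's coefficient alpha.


alpha = (k/(k-1)) * (1 - sum(si^2)/s_total^2)
= (16/15) * (1 - 24.99/45.7)
alpha = 0.4834

0.4834


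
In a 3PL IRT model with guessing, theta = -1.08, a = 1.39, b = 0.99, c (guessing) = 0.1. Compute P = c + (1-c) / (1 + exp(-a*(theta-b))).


logit = 1.39*(-1.08 - 0.99) = -2.8773
P* = 1/(1 + exp(--2.8773)) = 0.0533
P = 0.1 + (1 - 0.1) * 0.0533
P = 0.148

0.148


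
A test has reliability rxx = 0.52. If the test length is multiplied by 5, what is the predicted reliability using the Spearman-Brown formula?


r_new = (n * rxx) / (1 + (n-1) * rxx)
r_new = (5 * 0.52) / (1 + 4 * 0.52)
r_new = 2.6 / 3.08
r_new = 0.8442

0.8442


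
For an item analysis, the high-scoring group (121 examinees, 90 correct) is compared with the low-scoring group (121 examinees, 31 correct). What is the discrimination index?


p_upper = 90/121 = 0.7438
p_lower = 31/121 = 0.2562
D = 0.7438 - 0.2562 = 0.4876

0.4876


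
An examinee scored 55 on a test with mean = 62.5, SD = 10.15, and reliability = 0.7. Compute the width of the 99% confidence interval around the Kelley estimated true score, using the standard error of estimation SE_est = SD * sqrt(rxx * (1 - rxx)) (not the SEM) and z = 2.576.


True score estimate = 0.7*55 + 0.3*62.5 = 57.25
SE_est = SD * sqrt(rxx * (1 - rxx)) = 10.15 * sqrt(0.7 * 0.3) = 10.15 * sqrt(0.21) = 4.651314
CI = T_est +/- z * SE_est, so width = 2 * z * SE_est = 2 * 2.576 * 4.651314
Width = 23.9636

23.9636


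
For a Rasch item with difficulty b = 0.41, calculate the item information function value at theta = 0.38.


P = 1/(1+exp(-(0.38-0.41))) = 0.4925
I = P*(1-P) = 0.4925 * 0.5075
I = 0.2499

0.2499


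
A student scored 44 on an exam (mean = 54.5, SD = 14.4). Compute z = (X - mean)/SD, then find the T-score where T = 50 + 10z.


z = (X - mean) / SD = (44 - 54.5) / 14.4
z = -10.5 / 14.4
z = -0.7292
T-score = T = 50 + 10z
Carry z at full precision (z = -10.5 / 14.4) into the conversion:
T-score = 50 + 10 * (-10.5 / 14.4) = 50 + -105 / 14.4
T-score = 50 + -7.2917
T-score = 42.7083

42.7083


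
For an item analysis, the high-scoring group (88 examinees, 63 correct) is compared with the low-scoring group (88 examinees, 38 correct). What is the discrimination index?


p_upper = 63/88 = 0.7159
p_lower = 38/88 = 0.4318
D = 0.7159 - 0.4318 = 0.2841

0.2841


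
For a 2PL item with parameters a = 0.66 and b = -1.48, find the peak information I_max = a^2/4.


For 2PL, max info at theta = b = -1.48
I_max = a^2 / 4 = 0.66^2 / 4
= 0.4356 / 4
I_max = 0.1089

0.1089


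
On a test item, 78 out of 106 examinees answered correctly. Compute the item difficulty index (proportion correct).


Item difficulty p = number correct / total examinees
p = 78 / 106
p = 0.7358

0.7358


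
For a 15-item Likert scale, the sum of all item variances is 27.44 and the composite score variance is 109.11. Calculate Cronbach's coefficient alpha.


alpha = (k/(k-1)) * (1 - sum(si^2)/s_total^2)
= (15/14) * (1 - 27.44/109.11)
alpha = 0.802

0.802


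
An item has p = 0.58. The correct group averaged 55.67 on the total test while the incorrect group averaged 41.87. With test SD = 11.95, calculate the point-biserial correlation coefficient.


q = 1 - p = 0.42
rpb = ((M1 - M0) / SD) * sqrt(p * q)
rpb = ((55.67 - 41.87) / 11.95) * sqrt(0.58 * 0.42)
rpb = 0.57

0.57


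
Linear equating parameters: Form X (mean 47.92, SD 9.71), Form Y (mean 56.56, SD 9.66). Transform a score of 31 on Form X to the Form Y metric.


slope = SD_Y / SD_X = 9.66 / 9.71 ~ 0.9949
intercept = mean_Y - slope * mean_X = 56.56 - (9.66 / 9.71) * 47.92 ~ 8.8868
Y = slope * X + intercept. To avoid rounding drift from the rounded slope/intercept, evaluate the equivalent form Y = mean_Y + SD_Y * (X - mean_X) / SD_X at full precision:
Y = 56.56 + 9.66 * (31 - 47.92) / 9.71
Y = 56.56 - 9.66 * 16.92 / 9.71
Y = 56.56 - 163.4472 / 9.71
Y = 56.56 - 16.8329
Y = 39.7271

39.7271


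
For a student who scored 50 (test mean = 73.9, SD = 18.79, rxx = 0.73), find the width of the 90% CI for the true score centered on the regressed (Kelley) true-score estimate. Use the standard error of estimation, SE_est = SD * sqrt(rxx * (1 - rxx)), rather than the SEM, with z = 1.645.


True score estimate = 0.73*50 + 0.27*73.9 = 56.453
SE_est = SD * sqrt(rxx * (1 - rxx)) = 18.79 * sqrt(0.73 * 0.27) = 18.79 * sqrt(0.1971) = 8.341998
CI = T_est +/- z * SE_est, so width = 2 * z * SE_est = 2 * 1.645 * 8.341998
Width = 27.4452

27.4452


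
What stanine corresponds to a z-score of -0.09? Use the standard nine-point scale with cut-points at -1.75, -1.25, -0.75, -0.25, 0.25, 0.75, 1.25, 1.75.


Stanine boundaries: [-1.75, -1.25, -0.75, -0.25, 0.25, 0.75, 1.25, 1.75]
z = -0.09
Check each boundary:
  z >= -1.75 -> could be stanine 2
  z >= -1.25 -> could be stanine 3
  z >= -0.75 -> could be stanine 4
  z >= -0.25 -> could be stanine 5
  z < 0.25
  z < 0.75
  z < 1.25
  z < 1.75
Highest qualifying boundary gives stanine = 5

5


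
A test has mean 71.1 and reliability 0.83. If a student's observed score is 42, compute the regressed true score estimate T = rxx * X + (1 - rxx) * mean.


T_est = rxx * X + (1 - rxx) * mean
T_est = 0.83 * 42 + 0.17 * 71.1
T_est = 34.86 + 12.087
T_est = 46.947

46.947


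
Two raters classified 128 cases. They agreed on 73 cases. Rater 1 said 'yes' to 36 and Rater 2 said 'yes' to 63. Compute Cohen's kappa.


P_o = 73/128 = 0.570312
P_e = (36*63 + 92*65) / 16384 = 0.503418
kappa = (P_o - P_e) / (1 - P_e)
kappa = (0.570312 - 0.503418) / (1 - 0.503418)
kappa = 0.1347

0.1347


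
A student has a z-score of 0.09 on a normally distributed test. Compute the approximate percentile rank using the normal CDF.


CDF(z) = 0.5 * (1 + erf(z/sqrt(2)))
erf(0.0636) = 0.0717
CDF = 0.5359
Percentile rank = 0.5359 * 100 = 53.59

53.59


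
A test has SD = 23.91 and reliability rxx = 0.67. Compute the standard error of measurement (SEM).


SEM = SD * sqrt(1 - rxx)
SEM = 23.91 * sqrt(1 - 0.67)
SEM = 23.91 * sqrt(0.33) = 23.91 * 0.574456
SEM = 13.7352

13.7352


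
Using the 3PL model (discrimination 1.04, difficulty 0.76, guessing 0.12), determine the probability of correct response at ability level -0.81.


logit = 1.04*(-0.81 - 0.76) = -1.6328
P* = 1/(1 + exp(--1.6328)) = 0.1634
P = 0.12 + (1 - 0.12) * 0.1634
P = 0.2638

0.2638


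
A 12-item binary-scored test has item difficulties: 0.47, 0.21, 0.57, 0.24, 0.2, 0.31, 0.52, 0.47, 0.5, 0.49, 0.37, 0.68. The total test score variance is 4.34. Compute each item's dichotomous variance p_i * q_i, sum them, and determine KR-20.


For each item, compute p_i * q_i:
  Item 1: 0.47 * 0.53 = 0.2491
  Item 2: 0.21 * 0.79 = 0.1659
  Item 3: 0.57 * 0.43 = 0.2451
  Item 4: 0.24 * 0.76 = 0.1824
  Item 5: 0.2 * 0.8 = 0.16
  Item 6: 0.31 * 0.69 = 0.2139
  Item 7: 0.52 * 0.48 = 0.2496
  Item 8: 0.47 * 0.53 = 0.2491
  Item 9: 0.5 * 0.5 = 0.25
  Item 10: 0.49 * 0.51 = 0.2499
  Item 11: 0.37 * 0.63 = 0.2331
  Item 12: 0.68 * 0.32 = 0.2176
Sum(p_i * q_i) = 0.2491 + 0.1659 + 0.2451 + 0.1824 + 0.16 + 0.2139 + 0.2496 + 0.2491 + 0.25 + 0.2499 + 0.2331 + 0.2176 = 2.6657
KR-20 = (k/(k-1)) * (1 - Sum(p_i*q_i) / Var_total)
= (12/11) * (1 - 2.6657/4.34)
= 1.0909 * 0.3858
KR-20 = 0.4209

0.4209


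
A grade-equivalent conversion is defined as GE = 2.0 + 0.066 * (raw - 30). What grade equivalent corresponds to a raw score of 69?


raw - median = 69 - 30 = 39
slope * diff = 0.066 * 39 = 2.574
GE = 2.0 + 2.574
GE = 4.574

4.574


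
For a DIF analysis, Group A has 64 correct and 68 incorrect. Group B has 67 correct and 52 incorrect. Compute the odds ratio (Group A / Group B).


Odds_A = 64/68 = 0.9412
Odds_B = 67/52 = 1.2885
OR = Odds_A / Odds_B = 0.9412 / 1.2885
Exactly, OR = (64 * 52) / (68 * 67) = 3328 / 4556
OR = 0.7305

0.7305


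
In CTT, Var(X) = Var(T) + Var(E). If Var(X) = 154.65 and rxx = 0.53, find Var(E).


var_true = rxx * var_obs = 0.53 * 154.65 = 81.9645
var_error = var_obs - var_true
var_error = 154.65 - 81.9645
var_error = 72.6855

72.6855


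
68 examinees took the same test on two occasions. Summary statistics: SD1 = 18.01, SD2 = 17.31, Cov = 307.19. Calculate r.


r = cov(X,Y) / (SD_X * SD_Y)
r = 307.19 / (18.01 * 17.31)
r = 307.19 / 311.7531
r = 0.9854

0.9854


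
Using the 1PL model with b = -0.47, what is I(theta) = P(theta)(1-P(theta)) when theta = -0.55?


P = 1/(1+exp(-(-0.55--0.47))) = 0.48
I = P*(1-P) = 0.48 * 0.52
I = 0.2496

0.2496


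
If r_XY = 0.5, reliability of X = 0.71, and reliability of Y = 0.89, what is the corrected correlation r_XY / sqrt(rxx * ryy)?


r_corrected = rxy / sqrt(rxx * ryy)
= 0.5 / sqrt(0.71 * 0.89)
= 0.5 / sqrt(0.6319)
= 0.5 / 0.794921
r_corrected = 0.629

0.629


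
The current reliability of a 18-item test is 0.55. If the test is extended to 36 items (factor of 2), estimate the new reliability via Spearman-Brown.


r_new = (n * rxx) / (1 + (n-1) * rxx)
r_new = (2 * 0.55) / (1 + 1 * 0.55)
r_new = 1.1 / 1.55
r_new = 0.7097

0.7097


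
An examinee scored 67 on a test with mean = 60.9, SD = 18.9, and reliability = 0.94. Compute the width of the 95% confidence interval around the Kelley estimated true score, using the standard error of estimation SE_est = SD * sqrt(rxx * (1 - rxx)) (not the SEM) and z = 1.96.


True score estimate = 0.94*67 + 0.06*60.9 = 66.634
SE_est = SD * sqrt(rxx * (1 - rxx)) = 18.9 * sqrt(0.94 * 0.06) = 18.9 * sqrt(0.0564) = 4.488501
CI = T_est +/- z * SE_est, so width = 2 * z * SE_est = 2 * 1.96 * 4.488501
Width = 17.5949

17.5949


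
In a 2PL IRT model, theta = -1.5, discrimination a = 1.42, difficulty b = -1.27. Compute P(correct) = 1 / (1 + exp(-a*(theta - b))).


a*(theta - b) = 1.42 * (-1.5 - -1.27) = -0.3266
exp(--0.3266) = 1.3862
P = 1 / (1 + 1.3862)
P = 0.4191

0.4191


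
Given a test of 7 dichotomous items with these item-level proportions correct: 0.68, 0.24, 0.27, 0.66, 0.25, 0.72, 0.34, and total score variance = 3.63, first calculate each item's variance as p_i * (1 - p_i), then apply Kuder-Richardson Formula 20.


For each item, compute p_i * q_i:
  Item 1: 0.68 * 0.32 = 0.2176
  Item 2: 0.24 * 0.76 = 0.1824
  Item 3: 0.27 * 0.73 = 0.1971
  Item 4: 0.66 * 0.34 = 0.2244
  Item 5: 0.25 * 0.75 = 0.1875
  Item 6: 0.72 * 0.28 = 0.2016
  Item 7: 0.34 * 0.66 = 0.2244
Sum(p_i * q_i) = 0.2176 + 0.1824 + 0.1971 + 0.2244 + 0.1875 + 0.2016 + 0.2244 = 1.435
KR-20 = (k/(k-1)) * (1 - Sum(p_i*q_i) / Var_total)
= (7/6) * (1 - 1.435/3.63)
= 1.1667 * 0.6047
KR-20 = 0.7055

0.7055


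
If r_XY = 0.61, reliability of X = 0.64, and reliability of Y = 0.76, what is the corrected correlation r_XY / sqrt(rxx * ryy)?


r_corrected = rxy / sqrt(rxx * ryy)
= 0.61 / sqrt(0.64 * 0.76)
= 0.61 / sqrt(0.4864)
= 0.61 / 0.697424
r_corrected = 0.8746

0.8746


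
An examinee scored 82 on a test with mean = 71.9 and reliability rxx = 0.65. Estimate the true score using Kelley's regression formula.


T_est = rxx * X + (1 - rxx) * mean
T_est = 0.65 * 82 + 0.35 * 71.9
T_est = 53.3 + 25.165
T_est = 78.465

78.465


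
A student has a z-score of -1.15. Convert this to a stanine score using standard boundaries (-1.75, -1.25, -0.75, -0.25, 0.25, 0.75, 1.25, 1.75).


Stanine boundaries: [-1.75, -1.25, -0.75, -0.25, 0.25, 0.75, 1.25, 1.75]
z = -1.15
Check each boundary:
  z >= -1.75 -> could be stanine 2
  z >= -1.25 -> could be stanine 3
  z < -0.75
  z < -0.25
  z < 0.25
  z < 0.75
  z < 1.25
  z < 1.75
Highest qualifying boundary gives stanine = 3

3


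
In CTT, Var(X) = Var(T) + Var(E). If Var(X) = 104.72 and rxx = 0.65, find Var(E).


var_true = rxx * var_obs = 0.65 * 104.72 = 68.068
var_error = var_obs - var_true
var_error = 104.72 - 68.068
var_error = 36.652

36.652


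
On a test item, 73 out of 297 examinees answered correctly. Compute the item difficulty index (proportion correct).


Item difficulty p = number correct / total examinees
p = 73 / 297
p = 0.2458

0.2458


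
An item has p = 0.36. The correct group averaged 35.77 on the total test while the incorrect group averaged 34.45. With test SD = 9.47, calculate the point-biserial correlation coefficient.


q = 1 - p = 0.64
rpb = ((M1 - M0) / SD) * sqrt(p * q)
rpb = ((35.77 - 34.45) / 9.47) * sqrt(0.36 * 0.64)
rpb = 0.0669

0.0669


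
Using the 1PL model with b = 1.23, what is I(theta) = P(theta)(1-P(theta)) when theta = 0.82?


P = 1/(1+exp(-(0.82-1.23))) = 0.3989
I = P*(1-P) = 0.3989 * 0.6011
I = 0.2398

0.2398


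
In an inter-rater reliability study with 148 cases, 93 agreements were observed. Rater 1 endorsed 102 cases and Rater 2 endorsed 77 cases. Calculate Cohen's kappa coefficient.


P_o = 93/148 = 0.628378
P_e = (102*77 + 46*71) / 21904 = 0.50767
kappa = (P_o - P_e) / (1 - P_e)
kappa = (0.628378 - 0.50767) / (1 - 0.50767)
kappa = 0.2452

0.2452


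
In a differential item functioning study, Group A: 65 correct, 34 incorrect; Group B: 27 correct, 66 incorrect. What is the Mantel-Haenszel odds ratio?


Odds_A = 65/34 = 1.9118
Odds_B = 27/66 = 0.4091
OR = Odds_A / Odds_B = 1.9118 / 0.4091
Exactly, OR = (65 * 66) / (34 * 27) = 4290 / 918
OR = 4.6732

4.6732


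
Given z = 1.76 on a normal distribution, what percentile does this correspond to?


CDF(z) = 0.5 * (1 + erf(z/sqrt(2)))
erf(1.2445) = 0.9216
CDF = 0.9608
Percentile rank = 0.9608 * 100 = 96.08

96.08


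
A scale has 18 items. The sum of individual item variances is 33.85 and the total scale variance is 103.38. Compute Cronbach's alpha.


alpha = (k/(k-1)) * (1 - sum(si^2)/s_total^2)
= (18/17) * (1 - 33.85/103.38)
alpha = 0.7121

0.7121


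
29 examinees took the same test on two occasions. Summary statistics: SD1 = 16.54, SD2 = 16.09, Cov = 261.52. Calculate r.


r = cov(X,Y) / (SD_X * SD_Y)
r = 261.52 / (16.54 * 16.09)
r = 261.52 / 266.1286
r = 0.9827

0.9827


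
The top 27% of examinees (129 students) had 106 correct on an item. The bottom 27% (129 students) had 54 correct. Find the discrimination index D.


p_upper = 106/129 = 0.8217
p_lower = 54/129 = 0.4186
D = 0.8217 - 0.4186 = 0.4031

0.4031


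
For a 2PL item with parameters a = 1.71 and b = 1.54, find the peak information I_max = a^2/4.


For 2PL, max info at theta = b = 1.54
I_max = a^2 / 4 = 1.71^2 / 4
= 2.9241 / 4
I_max = 0.731

0.731


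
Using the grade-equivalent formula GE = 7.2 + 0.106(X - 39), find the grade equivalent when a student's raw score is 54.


raw - median = 54 - 39 = 15
slope * diff = 0.106 * 15 = 1.59
GE = 7.2 + 1.59
GE = 8.79

8.79


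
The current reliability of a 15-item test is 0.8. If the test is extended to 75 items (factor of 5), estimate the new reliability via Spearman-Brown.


r_new = (n * rxx) / (1 + (n-1) * rxx)
r_new = (5 * 0.8) / (1 + 4 * 0.8)
r_new = 4.0 / 4.2
r_new = 0.9524

0.9524


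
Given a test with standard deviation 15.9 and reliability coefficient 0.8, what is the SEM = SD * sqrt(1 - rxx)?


SEM = SD * sqrt(1 - rxx)
SEM = 15.9 * sqrt(1 - 0.8)
SEM = 15.9 * sqrt(0.2) = 15.9 * 0.447214
SEM = 7.1107

7.1107
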